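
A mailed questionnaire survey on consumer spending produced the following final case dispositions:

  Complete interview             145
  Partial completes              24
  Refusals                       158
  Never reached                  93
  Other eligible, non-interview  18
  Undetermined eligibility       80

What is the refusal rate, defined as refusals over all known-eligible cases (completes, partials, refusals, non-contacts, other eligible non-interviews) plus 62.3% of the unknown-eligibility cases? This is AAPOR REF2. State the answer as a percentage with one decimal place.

Num → 158
Determined eligible → 145 + 24 + 158 + 93 + 18 = 438
e × U → 0.6230 × 80 = 49.84
Denominator → 438 + 49.84 = 487.84
REF2 = 158 / 487.84 = 0.3239

32.4%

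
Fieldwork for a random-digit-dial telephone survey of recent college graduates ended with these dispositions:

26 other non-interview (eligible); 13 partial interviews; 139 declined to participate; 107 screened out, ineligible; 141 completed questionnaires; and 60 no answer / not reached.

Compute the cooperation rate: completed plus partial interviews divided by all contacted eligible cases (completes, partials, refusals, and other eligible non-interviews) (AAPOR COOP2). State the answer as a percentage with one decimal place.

48.3%

Num → 141 + 13 = 154
Denom → 141 + 13 + 139 + 26 = 319
COOP2 = 154 / 319 = 0.4828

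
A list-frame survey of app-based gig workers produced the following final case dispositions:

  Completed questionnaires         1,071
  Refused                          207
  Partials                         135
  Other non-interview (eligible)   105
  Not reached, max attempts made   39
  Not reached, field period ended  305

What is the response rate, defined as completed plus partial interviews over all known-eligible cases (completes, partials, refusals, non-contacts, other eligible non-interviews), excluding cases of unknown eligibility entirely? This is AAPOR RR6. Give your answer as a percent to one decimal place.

No contact after all attempts = 305 + 39 = 344
Num = 1071 + 135 = 1206
Base = 1071 + 135 + 207 + 344 + 105 = 1862
RR6 = 1206 / 1862 = 0.6477

64.8%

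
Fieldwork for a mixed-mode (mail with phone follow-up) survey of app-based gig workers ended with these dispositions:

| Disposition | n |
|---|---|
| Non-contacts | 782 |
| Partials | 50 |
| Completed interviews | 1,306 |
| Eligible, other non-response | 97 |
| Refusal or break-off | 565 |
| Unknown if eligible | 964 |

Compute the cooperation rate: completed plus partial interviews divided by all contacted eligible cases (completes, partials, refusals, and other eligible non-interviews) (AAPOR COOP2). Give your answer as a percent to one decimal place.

Num = 1306 + 50 = 1356
Base = 1306 + 50 + 565 + 97 = 2018
COOP2 = 1356 / 2018 = 0.6720

67.2%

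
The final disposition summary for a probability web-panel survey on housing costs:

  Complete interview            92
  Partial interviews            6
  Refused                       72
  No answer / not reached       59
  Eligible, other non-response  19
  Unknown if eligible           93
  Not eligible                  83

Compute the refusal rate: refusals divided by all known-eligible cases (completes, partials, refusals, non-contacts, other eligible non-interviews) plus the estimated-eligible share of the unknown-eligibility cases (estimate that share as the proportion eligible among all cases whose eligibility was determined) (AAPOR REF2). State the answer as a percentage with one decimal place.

Numerator = 72
Determined eligible = 92 + 6 + 72 + 59 + 19 = 248
e = 248 / (248 + 83) = 248 / 331 = 0.7492
e × U = 0.7492 × 93 = 69.68
Denominator = 248 + 69.68 = 317.68
REF2 = 72 / 317.68 = 0.2266

22.7%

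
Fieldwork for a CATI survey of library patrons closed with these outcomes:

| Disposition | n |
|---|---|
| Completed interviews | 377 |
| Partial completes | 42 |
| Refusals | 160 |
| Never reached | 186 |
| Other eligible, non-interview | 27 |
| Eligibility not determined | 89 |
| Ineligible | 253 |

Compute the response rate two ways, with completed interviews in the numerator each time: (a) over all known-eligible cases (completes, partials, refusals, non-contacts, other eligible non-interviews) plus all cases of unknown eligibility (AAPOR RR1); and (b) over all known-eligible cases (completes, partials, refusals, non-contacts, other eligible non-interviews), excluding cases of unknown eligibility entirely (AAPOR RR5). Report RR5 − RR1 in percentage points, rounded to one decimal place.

Top → 377
Base → 377 + 42 + 160 + 186 + 27 + 89 = 881
RR1 = 377 / 881 = 0.4279
Base → 377 + 42 + 160 + 186 + 27 = 792
RR5 = 377 / 792 = 0.4760
Difference = 47.60 − 42.79 = 4.81 percentage points

4.8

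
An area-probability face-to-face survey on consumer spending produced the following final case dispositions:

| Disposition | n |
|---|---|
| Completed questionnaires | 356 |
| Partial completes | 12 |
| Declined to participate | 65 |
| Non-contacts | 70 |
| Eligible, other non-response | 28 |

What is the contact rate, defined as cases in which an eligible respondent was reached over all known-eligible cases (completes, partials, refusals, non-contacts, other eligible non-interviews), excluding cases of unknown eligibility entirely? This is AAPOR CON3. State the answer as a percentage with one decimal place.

86.8%

Top: 356 + 12 + 65 + 28 = 461
Base: 356 + 12 + 65 + 70 + 28 = 531
CON3 = 461 / 531 = 0.8682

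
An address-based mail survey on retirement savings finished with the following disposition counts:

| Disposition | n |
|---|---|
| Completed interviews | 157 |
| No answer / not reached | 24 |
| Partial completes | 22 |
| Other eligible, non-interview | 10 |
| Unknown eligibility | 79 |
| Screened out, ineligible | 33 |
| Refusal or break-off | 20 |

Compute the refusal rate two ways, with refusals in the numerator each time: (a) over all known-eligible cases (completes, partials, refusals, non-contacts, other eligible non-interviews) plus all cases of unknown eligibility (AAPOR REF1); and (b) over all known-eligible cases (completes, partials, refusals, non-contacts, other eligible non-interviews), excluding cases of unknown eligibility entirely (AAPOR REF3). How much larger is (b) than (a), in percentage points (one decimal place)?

2.2

Numerator = 20
Denominator = 157 + 22 + 20 + 24 + 10 + 79 = 312
REF1 = 20 / 312 = 0.0641
Denominator = 157 + 22 + 20 + 24 + 10 = 233
REF3 = 20 / 233 = 0.0858
Difference = 8.58 − 6.41 = 2.17 percentage points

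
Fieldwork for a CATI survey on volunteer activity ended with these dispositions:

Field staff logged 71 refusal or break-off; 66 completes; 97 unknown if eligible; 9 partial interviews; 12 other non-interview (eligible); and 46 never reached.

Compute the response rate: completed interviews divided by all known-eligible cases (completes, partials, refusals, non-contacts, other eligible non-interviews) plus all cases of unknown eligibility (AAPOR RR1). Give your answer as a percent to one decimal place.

21.9%

Num = 66
Base = 66 + 9 + 71 + 46 + 12 + 97 = 301
RR1 = 66 / 301 = 0.2193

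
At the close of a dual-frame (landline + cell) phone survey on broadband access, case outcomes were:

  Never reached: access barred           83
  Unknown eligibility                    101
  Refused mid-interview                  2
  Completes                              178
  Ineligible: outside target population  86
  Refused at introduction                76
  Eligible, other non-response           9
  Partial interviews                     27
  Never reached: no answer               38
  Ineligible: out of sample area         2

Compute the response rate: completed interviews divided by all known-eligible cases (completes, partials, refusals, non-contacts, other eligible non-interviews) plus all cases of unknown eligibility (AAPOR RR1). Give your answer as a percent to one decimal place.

Refused = 76 + 2 = 78
Non-contacts = 38 + 83 = 121
Screened out, ineligible = 86 + 2 = 88
Numerator = 178
Denominator = 178 + 27 + 78 + 121 + 9 + 101 = 514
RR1 = 178 / 514 = 0.3463

34.6%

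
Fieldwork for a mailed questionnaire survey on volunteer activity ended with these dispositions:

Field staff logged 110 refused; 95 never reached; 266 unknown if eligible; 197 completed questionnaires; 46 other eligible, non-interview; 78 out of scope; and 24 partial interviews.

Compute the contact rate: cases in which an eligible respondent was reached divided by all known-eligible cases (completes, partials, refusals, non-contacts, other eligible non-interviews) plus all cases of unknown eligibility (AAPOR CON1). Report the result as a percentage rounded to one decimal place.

51.1%

Top → 197 + 24 + 110 + 46 = 377
Denominator → 197 + 24 + 110 + 95 + 46 + 266 = 738
CON1 = 377 / 738 = 0.5108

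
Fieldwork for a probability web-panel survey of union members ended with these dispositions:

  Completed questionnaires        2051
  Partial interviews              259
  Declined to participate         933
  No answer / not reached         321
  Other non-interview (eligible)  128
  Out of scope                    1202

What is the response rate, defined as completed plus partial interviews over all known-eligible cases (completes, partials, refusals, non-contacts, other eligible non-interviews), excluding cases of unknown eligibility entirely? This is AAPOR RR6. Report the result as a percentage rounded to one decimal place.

Numerator → 2051 + 259 = 2310
Base → 2051 + 259 + 933 + 321 + 128 = 3692
RR6 = 2310 / 3692 = 0.6257

62.6%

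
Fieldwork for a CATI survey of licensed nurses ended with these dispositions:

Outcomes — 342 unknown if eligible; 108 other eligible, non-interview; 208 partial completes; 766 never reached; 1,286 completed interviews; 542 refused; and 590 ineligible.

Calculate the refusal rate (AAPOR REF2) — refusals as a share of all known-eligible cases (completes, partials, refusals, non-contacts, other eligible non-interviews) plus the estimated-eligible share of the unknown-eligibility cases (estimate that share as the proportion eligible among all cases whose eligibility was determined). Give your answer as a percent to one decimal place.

17.0%

Num → 542
Known eligible → 1286 + 208 + 542 + 766 + 108 = 2910
e = 2910 / (2910 + 590) = 2910 / 3500 = 0.8314
Estimated eligible among unknowns → 0.8314 × 342 = 284.34
Denom → 2910 + 284.34 = 3194.34
REF2 = 542 / 3194.34 = 0.1697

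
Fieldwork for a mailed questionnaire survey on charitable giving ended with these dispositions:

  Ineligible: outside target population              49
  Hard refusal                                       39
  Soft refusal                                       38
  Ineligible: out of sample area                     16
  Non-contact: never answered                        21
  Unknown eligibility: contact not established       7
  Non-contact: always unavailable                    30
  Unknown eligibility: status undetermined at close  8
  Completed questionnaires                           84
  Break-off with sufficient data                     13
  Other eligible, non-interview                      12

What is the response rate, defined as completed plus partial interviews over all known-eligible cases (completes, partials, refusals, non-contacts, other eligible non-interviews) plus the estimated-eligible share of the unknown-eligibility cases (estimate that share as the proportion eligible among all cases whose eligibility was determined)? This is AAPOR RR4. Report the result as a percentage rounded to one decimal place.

Declined to participate = 39 + 38 = 77
Non-contacts = 21 + 30 = 51
Unknown eligibility = 7 + 8 = 15
Not eligible = 49 + 16 = 65
Numerator → 84 + 13 = 97
Eligible (known) → 84 + 13 + 77 + 51 + 12 = 237
e = 237 / (237 + 65) = 237 / 302 = 0.7848
Estimated eligible among unknowns → 0.7848 × 15 = 11.77
Denom → 237 + 11.77 = 248.77
RR4 = 97 / 248.77 = 0.3899

39.0%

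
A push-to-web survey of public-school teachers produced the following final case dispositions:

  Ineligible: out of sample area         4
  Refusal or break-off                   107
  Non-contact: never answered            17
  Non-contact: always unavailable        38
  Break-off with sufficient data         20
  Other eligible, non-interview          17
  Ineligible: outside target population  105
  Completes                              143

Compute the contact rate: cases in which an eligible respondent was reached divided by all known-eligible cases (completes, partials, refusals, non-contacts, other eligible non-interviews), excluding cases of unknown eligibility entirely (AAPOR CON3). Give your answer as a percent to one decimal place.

No contact after all attempts = 17 + 38 = 55
Out of scope = 105 + 4 = 109
Numerator = 143 + 20 + 107 + 17 = 287
Denominator = 143 + 20 + 107 + 55 + 17 = 342
CON3 = 287 / 342 = 0.8392

83.9%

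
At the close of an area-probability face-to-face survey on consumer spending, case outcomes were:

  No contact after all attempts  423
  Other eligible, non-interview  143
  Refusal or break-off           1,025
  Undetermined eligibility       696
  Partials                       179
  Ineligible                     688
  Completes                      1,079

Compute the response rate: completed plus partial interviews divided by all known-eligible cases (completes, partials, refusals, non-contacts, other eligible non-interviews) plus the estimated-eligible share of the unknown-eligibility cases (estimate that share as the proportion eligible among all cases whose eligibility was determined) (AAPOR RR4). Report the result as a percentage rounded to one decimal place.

36.9%

Numerator: 1079 + 179 = 1258
Known eligible: 1079 + 179 + 1025 + 423 + 143 = 2849
e = 2849 / (2849 + 688) = 2849 / 3537 = 0.8055
Estimated eligible among unknowns: 0.8055 × 696 = 560.63
Denom: 2849 + 560.63 = 3409.63
RR4 = 1258 / 3409.63 = 0.3690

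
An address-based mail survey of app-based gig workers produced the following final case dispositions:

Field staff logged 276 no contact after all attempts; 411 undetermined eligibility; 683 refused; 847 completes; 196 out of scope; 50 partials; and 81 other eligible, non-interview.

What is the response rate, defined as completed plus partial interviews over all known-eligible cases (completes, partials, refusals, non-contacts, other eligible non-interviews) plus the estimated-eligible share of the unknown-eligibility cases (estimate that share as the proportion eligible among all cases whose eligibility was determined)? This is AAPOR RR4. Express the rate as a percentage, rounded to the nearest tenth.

Numerator = 847 + 50 = 897
Determined eligible = 847 + 50 + 683 + 276 + 81 = 1937
e = 1937 / (1937 + 196) = 1937 / 2133 = 0.9081
Eligible share of unknowns = 0.9081 × 411 = 373.23
Denominator = 1937 + 373.23 = 2310.23
RR4 = 897 / 2310.23 = 0.3883

38.8%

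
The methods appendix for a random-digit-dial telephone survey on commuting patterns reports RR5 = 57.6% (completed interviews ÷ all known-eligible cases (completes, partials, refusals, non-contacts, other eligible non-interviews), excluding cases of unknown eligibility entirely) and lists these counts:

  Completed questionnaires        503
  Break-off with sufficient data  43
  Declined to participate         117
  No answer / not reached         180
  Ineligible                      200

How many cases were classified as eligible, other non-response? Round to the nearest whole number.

30

RR5 = 503 / D = 0.576
D = 503 / 0.576 = 873.3
Rest of base = 843
eligible, other non-response = 873.3 − 843 ≈ 30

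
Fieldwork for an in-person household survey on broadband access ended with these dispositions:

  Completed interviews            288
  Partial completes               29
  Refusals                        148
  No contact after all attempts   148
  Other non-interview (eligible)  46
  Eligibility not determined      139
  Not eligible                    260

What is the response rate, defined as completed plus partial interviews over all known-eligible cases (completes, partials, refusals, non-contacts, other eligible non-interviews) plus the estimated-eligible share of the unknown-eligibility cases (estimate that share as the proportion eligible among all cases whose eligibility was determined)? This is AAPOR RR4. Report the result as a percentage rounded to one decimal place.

41.8%

Numerator: 288 + 29 = 317
Known eligible: 288 + 29 + 148 + 148 + 46 = 659
e = 659 / (659 + 260) = 659 / 919 = 0.7171
Estimated eligible among unknowns: 0.7171 × 139 = 99.68
Denominator: 659 + 99.68 = 758.68
RR4 = 317 / 758.68 = 0.4178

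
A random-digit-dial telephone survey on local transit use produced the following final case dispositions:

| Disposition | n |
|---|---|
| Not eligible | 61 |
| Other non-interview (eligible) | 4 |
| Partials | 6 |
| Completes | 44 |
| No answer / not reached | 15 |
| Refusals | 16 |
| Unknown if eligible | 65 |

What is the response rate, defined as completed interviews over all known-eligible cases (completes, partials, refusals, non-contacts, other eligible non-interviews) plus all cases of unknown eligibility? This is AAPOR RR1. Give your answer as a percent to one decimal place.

29.3%

Numerator → 44
Base → 44 + 6 + 16 + 15 + 4 + 65 = 150
RR1 = 44 / 150 = 0.2933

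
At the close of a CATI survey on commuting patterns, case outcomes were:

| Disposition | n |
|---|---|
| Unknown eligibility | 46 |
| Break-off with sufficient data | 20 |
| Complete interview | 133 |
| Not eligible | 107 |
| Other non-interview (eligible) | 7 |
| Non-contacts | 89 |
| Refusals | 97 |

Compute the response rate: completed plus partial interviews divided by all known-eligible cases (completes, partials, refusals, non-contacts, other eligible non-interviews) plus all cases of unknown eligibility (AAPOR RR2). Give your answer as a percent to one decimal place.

Num → 133 + 20 = 153
Denominator → 133 + 20 + 97 + 89 + 7 + 46 = 392
RR2 = 153 / 392 = 0.3903

39.0%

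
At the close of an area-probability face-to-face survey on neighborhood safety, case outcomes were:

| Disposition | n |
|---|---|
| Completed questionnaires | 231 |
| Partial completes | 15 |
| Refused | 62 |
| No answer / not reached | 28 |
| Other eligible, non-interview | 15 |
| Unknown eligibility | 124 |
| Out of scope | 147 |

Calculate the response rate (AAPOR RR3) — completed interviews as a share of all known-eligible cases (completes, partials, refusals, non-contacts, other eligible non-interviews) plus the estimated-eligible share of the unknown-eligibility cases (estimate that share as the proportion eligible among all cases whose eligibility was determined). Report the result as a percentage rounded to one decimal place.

Top = 231
Eligible (known) = 231 + 15 + 62 + 28 + 15 = 351
e = 351 / (351 + 147) = 351 / 498 = 0.7048
Estimated eligible among unknowns = 0.7048 × 124 = 87.40
Denominator = 351 + 87.40 = 438.40
RR3 = 231 / 438.40 = 0.5269

52.7%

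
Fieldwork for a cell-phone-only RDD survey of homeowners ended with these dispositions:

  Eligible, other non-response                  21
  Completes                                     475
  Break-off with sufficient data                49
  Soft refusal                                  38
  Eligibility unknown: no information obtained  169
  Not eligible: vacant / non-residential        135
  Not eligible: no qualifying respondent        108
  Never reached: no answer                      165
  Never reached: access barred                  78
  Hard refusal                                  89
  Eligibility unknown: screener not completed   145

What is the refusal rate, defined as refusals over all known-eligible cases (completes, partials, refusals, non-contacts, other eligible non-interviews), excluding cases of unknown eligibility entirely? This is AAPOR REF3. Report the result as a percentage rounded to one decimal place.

13.9%

Refused = 89 + 38 = 127
No contact after all attempts = 165 + 78 = 243
Eligibility not determined = 145 + 169 = 314
Screened out, ineligible = 108 + 135 = 243
Num → 127
Denominator → 475 + 49 + 127 + 243 + 21 = 915
REF3 = 127 / 915 = 0.1388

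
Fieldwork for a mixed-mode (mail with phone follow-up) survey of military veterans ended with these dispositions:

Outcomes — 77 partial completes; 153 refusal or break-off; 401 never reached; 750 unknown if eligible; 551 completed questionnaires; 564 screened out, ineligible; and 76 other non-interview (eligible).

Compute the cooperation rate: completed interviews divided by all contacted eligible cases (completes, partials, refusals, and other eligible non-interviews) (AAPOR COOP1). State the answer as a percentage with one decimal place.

Num → 551
Denominator → 551 + 77 + 153 + 76 = 857
COOP1 = 551 / 857 = 0.6429

64.3%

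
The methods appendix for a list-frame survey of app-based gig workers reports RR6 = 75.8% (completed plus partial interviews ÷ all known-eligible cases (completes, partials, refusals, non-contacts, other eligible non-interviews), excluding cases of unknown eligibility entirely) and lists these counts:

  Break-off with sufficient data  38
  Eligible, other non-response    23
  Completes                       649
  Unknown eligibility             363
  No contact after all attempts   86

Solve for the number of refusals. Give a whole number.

110

Numerator = 649 + 38 = 687
RR6 = 687 / D = 0.758
D = 687 / 0.758 = 906.3
Other denominator terms total 796
refusals = 906.3 − 796 ≈ 110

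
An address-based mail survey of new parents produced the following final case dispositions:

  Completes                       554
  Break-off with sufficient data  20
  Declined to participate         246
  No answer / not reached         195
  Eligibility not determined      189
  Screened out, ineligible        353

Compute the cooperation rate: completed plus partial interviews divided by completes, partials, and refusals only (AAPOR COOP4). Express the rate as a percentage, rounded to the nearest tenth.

70.0%

Numerator → 554 + 20 = 574
Base → 554 + 20 + 246 = 820
COOP4 = 574 / 820 = 0.7000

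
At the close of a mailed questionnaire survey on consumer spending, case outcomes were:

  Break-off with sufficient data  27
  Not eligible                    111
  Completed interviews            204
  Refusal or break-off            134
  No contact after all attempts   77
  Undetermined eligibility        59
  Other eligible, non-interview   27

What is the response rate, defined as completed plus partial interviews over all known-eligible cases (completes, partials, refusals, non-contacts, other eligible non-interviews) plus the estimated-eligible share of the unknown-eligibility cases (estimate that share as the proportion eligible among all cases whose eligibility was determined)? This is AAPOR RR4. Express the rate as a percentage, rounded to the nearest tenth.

44.7%

Numerator → 204 + 27 = 231
Determined eligible → 204 + 27 + 134 + 77 + 27 = 469
e = 469 / (469 + 111) = 469 / 580 = 0.8086
Estimated eligible among unknowns → 0.8086 × 59 = 47.71
Denom → 469 + 47.71 = 516.71
RR4 = 231 / 516.71 = 0.4471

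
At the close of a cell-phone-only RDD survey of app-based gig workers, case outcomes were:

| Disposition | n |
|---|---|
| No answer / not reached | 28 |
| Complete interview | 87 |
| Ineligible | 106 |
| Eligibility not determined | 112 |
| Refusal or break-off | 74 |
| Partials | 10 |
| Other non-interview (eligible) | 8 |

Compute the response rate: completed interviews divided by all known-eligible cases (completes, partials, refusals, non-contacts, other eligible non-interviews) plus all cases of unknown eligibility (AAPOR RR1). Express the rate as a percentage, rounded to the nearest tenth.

27.3%

Num = 87
Denominator = 87 + 10 + 74 + 28 + 8 + 112 = 319
RR1 = 87 / 319 = 0.2727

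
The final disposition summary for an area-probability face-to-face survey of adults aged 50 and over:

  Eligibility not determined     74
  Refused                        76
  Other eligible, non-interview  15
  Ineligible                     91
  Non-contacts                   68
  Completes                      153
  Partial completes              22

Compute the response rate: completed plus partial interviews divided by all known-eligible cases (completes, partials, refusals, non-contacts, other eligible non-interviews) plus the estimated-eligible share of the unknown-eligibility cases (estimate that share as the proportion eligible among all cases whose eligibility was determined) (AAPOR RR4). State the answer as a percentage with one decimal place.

Numerator: 153 + 22 = 175
Eligible (known): 153 + 22 + 76 + 68 + 15 = 334
e = 334 / (334 + 91) = 334 / 425 = 0.7859
Eligible share of unknowns: 0.7859 × 74 = 58.16
Denom: 334 + 58.16 = 392.16
RR4 = 175 / 392.16 = 0.4462

44.6%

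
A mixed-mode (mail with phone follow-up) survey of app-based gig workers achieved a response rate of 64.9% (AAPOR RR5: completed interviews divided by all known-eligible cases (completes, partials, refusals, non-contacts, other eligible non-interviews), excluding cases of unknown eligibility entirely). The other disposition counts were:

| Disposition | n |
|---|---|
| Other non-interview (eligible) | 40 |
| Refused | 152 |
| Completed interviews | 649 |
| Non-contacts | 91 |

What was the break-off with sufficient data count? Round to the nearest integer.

68

RR5 = 649 / D = 0.649
D = 649 / 0.649 = 1000.0
Rest of base = 932
break-off with sufficient data = 1000.0 − 932 ≈ 68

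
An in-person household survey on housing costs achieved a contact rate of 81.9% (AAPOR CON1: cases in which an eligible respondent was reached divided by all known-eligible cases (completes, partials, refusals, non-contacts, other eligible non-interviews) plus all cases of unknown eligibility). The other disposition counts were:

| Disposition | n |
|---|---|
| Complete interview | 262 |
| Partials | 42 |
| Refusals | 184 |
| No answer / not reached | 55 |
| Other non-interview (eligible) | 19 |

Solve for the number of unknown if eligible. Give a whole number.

57

Top: 262 + 42 + 184 + 19 = 507
CON1 = 507 / D = 0.819
D = 507 / 0.819 = 619.0
Rest of base = 562
unknown if eligible = 619.0 − 562 ≈ 57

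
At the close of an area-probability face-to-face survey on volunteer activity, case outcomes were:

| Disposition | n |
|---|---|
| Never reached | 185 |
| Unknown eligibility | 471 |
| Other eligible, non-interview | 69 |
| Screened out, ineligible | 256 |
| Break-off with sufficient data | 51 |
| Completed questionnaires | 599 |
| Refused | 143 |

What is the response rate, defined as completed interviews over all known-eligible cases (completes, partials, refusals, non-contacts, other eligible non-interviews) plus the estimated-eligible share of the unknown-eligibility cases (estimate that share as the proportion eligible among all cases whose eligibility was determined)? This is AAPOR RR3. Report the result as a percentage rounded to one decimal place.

Numerator: 599
Determined eligible: 599 + 51 + 143 + 185 + 69 = 1047
e = 1047 / (1047 + 256) = 1047 / 1303 = 0.8035
Eligible share of unknowns: 0.8035 × 471 = 378.45
Denom: 1047 + 378.45 = 1425.45
RR3 = 599 / 1425.45 = 0.4202

42.0%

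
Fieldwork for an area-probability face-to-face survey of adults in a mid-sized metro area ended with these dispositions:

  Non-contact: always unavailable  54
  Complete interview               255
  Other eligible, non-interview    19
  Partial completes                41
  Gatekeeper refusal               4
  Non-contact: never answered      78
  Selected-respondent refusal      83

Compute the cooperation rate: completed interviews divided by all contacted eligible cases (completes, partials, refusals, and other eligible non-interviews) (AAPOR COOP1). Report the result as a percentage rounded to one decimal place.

63.4%

Refused = 4 + 83 = 87
Non-contacts = 78 + 54 = 132
Num = 255
Base = 255 + 41 + 87 + 19 = 402
COOP1 = 255 / 402 = 0.6343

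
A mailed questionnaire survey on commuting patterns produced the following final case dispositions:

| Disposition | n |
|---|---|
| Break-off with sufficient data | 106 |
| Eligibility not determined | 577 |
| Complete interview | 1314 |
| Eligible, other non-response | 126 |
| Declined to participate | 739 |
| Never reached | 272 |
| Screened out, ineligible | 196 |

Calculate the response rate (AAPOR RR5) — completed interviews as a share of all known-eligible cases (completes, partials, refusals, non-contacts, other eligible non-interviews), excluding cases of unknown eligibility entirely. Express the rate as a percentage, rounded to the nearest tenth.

Numerator: 1314
Denominator: 1314 + 106 + 739 + 272 + 126 = 2557
RR5 = 1314 / 2557 = 0.5139

51.4%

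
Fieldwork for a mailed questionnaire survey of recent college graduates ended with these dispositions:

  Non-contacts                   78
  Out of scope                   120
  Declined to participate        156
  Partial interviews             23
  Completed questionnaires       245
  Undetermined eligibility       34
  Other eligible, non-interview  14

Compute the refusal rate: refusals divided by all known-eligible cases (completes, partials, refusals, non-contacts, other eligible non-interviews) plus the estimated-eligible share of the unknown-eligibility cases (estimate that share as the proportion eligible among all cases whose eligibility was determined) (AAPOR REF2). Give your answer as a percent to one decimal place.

28.7%

Numerator: 156
Determined eligible: 245 + 23 + 156 + 78 + 14 = 516
e = 516 / (516 + 120) = 516 / 636 = 0.8113
e × U: 0.8113 × 34 = 27.58
Denom: 516 + 27.58 = 543.58
REF2 = 156 / 543.58 = 0.2870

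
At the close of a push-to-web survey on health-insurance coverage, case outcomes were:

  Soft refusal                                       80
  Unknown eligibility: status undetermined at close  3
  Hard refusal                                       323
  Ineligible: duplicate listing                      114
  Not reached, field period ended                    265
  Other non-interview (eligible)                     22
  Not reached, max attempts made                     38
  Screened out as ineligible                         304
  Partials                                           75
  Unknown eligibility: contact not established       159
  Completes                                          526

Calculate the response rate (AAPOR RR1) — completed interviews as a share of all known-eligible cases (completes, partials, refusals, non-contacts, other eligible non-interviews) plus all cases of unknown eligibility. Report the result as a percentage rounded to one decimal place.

35.3%

Refusal or break-off = 323 + 80 = 403
Non-contacts = 265 + 38 = 303
Unknown eligibility = 159 + 3 = 162
Ineligible = 304 + 114 = 418
Numerator = 526
Denom = 526 + 75 + 403 + 303 + 22 + 162 = 1491
RR1 = 526 / 1491 = 0.3528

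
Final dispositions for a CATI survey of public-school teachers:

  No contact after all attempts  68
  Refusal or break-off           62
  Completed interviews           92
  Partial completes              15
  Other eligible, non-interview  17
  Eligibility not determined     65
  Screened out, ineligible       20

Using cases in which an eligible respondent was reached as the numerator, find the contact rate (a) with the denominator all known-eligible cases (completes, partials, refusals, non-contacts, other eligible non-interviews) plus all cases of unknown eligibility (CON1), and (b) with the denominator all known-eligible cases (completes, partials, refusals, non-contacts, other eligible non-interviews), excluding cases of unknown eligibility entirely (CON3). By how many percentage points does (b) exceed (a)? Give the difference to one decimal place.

14.9

Numerator → 92 + 15 + 62 + 17 = 186
Base → 92 + 15 + 62 + 68 + 17 + 65 = 319
CON1 = 186 / 319 = 0.5831
Base → 92 + 15 + 62 + 68 + 17 = 254
CON3 = 186 / 254 = 0.7323
Difference = 73.23 − 58.31 = 14.92 percentage points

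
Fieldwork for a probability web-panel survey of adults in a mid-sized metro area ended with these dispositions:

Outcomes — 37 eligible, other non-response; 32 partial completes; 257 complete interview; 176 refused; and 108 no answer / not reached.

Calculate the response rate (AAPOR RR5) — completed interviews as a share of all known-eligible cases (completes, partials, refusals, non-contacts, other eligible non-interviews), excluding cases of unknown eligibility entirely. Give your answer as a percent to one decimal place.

42.1%

Top → 257
Denominator → 257 + 32 + 176 + 108 + 37 = 610
RR5 = 257 / 610 = 0.4213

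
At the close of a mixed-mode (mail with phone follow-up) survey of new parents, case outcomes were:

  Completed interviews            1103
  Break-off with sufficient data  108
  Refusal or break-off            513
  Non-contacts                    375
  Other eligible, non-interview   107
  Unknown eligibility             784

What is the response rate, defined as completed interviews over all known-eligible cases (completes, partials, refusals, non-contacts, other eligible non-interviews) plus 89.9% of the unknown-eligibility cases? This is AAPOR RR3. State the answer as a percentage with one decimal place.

37.9%

Num → 1103
Eligible (known) → 1103 + 108 + 513 + 375 + 107 = 2206
Eligible share of unknowns → 0.8990 × 784 = 704.82
Denominator → 2206 + 704.82 = 2910.82
RR3 = 1103 / 2910.82 = 0.3789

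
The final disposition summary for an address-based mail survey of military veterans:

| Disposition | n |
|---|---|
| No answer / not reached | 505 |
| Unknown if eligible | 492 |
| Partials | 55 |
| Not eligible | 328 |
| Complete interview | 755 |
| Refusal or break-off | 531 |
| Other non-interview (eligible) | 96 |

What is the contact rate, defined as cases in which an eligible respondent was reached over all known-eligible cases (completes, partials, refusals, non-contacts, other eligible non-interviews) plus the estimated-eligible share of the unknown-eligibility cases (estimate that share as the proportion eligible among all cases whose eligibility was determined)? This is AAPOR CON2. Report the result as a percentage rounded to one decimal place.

Num → 755 + 55 + 531 + 96 = 1437
Determined eligible → 755 + 55 + 531 + 505 + 96 = 1942
e = 1942 / (1942 + 328) = 1942 / 2270 = 0.8555
Estimated eligible among unknowns → 0.8555 × 492 = 420.91
Denominator → 1942 + 420.91 = 2362.91
CON2 = 1437 / 2362.91 = 0.6081

60.8%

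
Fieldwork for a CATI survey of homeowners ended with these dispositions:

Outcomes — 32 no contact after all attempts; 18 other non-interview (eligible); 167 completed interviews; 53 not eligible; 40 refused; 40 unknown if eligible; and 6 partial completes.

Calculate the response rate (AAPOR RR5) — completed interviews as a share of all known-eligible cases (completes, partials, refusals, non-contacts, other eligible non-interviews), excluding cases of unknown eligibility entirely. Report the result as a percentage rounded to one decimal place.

Top → 167
Denom → 167 + 6 + 40 + 32 + 18 = 263
RR5 = 167 / 263 = 0.6350

63.5%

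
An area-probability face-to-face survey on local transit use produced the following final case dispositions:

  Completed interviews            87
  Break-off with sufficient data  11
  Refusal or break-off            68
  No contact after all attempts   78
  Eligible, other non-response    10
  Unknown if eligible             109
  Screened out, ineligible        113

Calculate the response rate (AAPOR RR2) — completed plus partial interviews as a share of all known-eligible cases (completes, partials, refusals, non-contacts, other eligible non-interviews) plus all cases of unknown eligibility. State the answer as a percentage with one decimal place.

27.0%

Numerator = 87 + 11 = 98
Denominator = 87 + 11 + 68 + 78 + 10 + 109 = 363
RR2 = 98 / 363 = 0.2700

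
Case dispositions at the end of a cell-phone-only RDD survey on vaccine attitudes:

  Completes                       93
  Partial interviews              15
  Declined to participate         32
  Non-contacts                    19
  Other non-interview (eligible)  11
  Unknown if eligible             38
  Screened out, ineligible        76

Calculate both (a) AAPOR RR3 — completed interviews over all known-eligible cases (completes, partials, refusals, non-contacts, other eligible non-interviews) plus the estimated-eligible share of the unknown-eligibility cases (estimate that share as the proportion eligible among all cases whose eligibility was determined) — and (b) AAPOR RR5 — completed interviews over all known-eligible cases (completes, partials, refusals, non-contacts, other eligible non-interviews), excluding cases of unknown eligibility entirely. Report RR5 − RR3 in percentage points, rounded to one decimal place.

7.3

Num → 93
Eligible (known) → 93 + 15 + 32 + 19 + 11 = 170
e = 170 / (170 + 76) = 170 / 246 = 0.6911
Eligible share of unknowns → 0.6911 × 38 = 26.26
Denom → 170 + 26.26 = 196.26
RR3 = 93 / 196.26 = 0.4739
Denom → 93 + 15 + 32 + 19 + 11 = 170
RR5 = 93 / 170 = 0.5471
Difference = 54.71 − 47.39 = 7.32 percentage points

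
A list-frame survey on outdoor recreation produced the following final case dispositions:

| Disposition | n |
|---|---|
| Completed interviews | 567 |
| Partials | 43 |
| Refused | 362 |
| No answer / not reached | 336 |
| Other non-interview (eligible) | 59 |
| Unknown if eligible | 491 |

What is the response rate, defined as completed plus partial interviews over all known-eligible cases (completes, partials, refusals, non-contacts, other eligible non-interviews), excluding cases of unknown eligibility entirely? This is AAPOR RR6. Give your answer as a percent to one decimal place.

Top: 567 + 43 = 610
Denom: 567 + 43 + 362 + 336 + 59 = 1367
RR6 = 610 / 1367 = 0.4462

44.6%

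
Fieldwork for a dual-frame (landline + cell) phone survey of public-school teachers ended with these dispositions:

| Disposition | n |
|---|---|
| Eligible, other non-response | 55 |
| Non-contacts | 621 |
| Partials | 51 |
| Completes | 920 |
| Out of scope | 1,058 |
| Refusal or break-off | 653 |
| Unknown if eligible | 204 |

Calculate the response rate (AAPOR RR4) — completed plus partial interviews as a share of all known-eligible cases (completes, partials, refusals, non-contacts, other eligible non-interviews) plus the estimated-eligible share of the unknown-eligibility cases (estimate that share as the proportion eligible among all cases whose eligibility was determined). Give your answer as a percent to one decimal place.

Numerator = 920 + 51 = 971
Determined eligible = 920 + 51 + 653 + 621 + 55 = 2300
e = 2300 / (2300 + 1058) = 2300 / 3358 = 0.6849
Eligible share of unknowns = 0.6849 × 204 = 139.72
Base = 2300 + 139.72 = 2439.72
RR4 = 971 / 2439.72 = 0.3980

39.8%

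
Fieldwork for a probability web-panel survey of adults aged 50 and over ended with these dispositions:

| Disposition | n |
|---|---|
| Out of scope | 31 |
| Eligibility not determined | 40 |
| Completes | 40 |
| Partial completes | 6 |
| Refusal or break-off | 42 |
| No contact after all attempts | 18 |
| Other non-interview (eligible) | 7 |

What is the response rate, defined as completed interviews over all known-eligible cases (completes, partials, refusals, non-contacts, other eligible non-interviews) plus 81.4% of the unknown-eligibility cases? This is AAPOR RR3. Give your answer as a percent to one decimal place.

Num = 40
Known eligible = 40 + 6 + 42 + 18 + 7 = 113
Estimated eligible among unknowns = 0.8140 × 40 = 32.56
Base = 113 + 32.56 = 145.56
RR3 = 40 / 145.56 = 0.2748

27.5%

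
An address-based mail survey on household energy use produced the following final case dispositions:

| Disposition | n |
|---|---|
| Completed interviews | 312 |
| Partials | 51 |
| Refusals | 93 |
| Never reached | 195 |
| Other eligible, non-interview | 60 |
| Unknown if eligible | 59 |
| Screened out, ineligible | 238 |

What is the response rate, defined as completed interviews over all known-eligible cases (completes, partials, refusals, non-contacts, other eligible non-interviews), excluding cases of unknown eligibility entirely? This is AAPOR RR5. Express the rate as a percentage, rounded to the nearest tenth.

43.9%

Num → 312
Base → 312 + 51 + 93 + 195 + 60 = 711
RR5 = 312 / 711 = 0.4388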